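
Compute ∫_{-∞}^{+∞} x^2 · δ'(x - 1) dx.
-2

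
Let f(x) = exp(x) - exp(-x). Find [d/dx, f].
2 \cosh{\left(x \right)}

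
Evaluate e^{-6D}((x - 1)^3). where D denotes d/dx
x^{3} - 21 x^{2} + 147 x - 343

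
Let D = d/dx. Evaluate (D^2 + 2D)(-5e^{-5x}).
- 75 e^{- 5 x}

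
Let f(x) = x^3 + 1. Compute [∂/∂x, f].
3 x^{2}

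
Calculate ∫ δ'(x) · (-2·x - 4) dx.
2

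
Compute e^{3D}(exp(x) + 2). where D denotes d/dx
e^{x + 3} + 2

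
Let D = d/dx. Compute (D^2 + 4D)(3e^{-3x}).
- 9 e^{- 3 x}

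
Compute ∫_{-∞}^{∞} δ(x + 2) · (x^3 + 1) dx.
-7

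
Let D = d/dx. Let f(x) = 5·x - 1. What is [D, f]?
5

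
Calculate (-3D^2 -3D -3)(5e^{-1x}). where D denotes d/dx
- 15 e^{- x}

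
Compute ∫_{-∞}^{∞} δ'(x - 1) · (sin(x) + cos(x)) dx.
- \cos{\left(1 \right)} + \sin{\left(1 \right)}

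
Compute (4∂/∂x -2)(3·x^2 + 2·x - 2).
- 6 x^{2} + 20 x + 12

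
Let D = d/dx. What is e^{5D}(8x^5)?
8 x^{5} + 200 x^{4} + 2000 x^{3} + 10000 x^{2} + 25000 x + 25000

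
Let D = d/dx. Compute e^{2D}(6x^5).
6 x^{5} + 60 x^{4} + 240 x^{3} + 480 x^{2} + 480 x + 192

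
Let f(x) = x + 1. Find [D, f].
1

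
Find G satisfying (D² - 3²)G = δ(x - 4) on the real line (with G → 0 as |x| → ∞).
-\frac{e^{-3|x - 4|}}{6}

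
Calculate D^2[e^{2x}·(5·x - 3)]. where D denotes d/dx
\left(20 x + 8\right) e^{2 x}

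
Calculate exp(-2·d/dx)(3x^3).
3 x^{3} - 18 x^{2} + 36 x - 24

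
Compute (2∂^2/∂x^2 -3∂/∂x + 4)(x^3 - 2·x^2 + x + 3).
4 x^{3} - 17 x^{2} + 28 x + 1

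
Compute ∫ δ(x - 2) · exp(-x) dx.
e^{-2}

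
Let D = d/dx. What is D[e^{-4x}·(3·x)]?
3 \left(1 - 4 x\right) e^{- 4 x}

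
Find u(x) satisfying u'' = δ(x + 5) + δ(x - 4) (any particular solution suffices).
\frac{|x + 5|}{2} + \frac{|x - 4|}{2}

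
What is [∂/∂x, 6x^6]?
36 x^{5}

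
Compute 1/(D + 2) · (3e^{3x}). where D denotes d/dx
\frac{3 e^{3 x}}{5}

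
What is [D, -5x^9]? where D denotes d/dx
- 45 x^{8}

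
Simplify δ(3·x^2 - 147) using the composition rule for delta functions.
\frac{\delta(x - 7) + \delta(x + 7)}{42}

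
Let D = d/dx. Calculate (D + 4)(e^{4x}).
8 e^{4 x}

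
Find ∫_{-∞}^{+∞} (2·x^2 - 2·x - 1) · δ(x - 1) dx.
-1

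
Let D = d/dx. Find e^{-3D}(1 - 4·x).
13 - 4 x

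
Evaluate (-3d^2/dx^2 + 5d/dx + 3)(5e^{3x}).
- 45 e^{3 x}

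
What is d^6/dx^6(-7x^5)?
0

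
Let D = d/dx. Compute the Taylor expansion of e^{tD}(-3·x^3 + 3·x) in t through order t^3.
- 3 t^{3} - 9 t^{2} x - 3 t \left(3 x^{2} - 1\right) - 3 x^{3} + 3 x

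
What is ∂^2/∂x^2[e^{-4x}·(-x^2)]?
2 \left(- 8 x^{2} + 8 x - 1\right) e^{- 4 x}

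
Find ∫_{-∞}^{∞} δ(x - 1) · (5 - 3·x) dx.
2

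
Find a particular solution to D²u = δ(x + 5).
\frac{|x + 5|}{2}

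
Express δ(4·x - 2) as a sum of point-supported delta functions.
\frac{\delta(x - 1/2)}{4}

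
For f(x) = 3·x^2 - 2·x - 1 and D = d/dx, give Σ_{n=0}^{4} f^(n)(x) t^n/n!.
3 t^{2} + 2 t \left(3 x - 1\right) + 3 x^{2} - 2 x - 1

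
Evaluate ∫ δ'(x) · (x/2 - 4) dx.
- \frac{1}{2}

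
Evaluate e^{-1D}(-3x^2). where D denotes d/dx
- 3 x^{2} + 6 x - 3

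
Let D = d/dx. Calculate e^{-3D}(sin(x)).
\sin{\left(x - 3 \right)}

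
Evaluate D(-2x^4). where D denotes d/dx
- 8 x^{3}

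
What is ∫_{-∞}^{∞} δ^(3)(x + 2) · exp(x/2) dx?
- \frac{1}{8 e}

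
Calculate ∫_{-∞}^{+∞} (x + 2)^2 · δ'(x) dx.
-4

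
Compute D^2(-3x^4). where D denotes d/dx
- 36 x^{2}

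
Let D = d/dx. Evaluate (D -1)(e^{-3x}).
- 4 e^{- 3 x}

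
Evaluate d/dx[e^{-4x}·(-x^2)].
2 x \left(2 x - 1\right) e^{- 4 x}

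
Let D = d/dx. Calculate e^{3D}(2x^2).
2 x^{2} + 12 x + 18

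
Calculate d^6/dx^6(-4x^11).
- 1330560 x^{5}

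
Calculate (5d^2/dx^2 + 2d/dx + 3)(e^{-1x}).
6 e^{- x}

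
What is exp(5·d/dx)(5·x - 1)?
5 x + 24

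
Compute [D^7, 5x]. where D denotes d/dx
35D^{6}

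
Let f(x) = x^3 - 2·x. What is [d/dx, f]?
3 x^{2} - 2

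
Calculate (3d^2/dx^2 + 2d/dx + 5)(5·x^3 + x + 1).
25 x^{3} + 30 x^{2} + 95 x + 7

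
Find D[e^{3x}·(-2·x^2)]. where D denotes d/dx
2 x \left(- 3 x - 2\right) e^{3 x}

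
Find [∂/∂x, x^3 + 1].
3 x^{2}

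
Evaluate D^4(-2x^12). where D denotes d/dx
- 23760 x^{8}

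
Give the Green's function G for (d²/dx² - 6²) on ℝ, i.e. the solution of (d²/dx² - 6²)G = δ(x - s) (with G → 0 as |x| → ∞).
-\frac{e^{-6|x-s|}}{12}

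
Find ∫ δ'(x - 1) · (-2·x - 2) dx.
2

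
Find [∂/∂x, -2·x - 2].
-2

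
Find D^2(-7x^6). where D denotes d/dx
- 210 x^{4}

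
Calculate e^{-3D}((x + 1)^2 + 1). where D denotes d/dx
x^{2} - 4 x + 5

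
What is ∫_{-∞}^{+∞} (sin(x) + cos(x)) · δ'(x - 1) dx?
- \cos{\left(1 \right)} + \sin{\left(1 \right)}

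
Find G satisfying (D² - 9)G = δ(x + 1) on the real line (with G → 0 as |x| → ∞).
-\frac{e^{-3|x + 1|}}{6}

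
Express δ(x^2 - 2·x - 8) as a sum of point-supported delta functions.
\frac{\delta(x + 2) + \delta(x - 4)}{6}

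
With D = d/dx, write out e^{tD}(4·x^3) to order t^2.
4 x \left(3 t^{2} + 3 t x + x^{2}\right)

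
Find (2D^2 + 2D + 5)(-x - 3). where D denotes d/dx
- 5 x - 17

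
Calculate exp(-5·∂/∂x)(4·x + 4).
4 x - 16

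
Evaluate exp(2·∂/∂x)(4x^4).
4 x^{4} + 32 x^{3} + 96 x^{2} + 128 x + 64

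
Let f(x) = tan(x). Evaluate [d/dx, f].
\frac{1}{\cos^{2}{\left(x \right)}}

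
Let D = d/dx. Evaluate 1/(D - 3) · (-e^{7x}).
- \frac{e^{7 x}}{4}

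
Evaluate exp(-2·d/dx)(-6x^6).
- 6 x^{6} + 72 x^{5} - 360 x^{4} + 960 x^{3} - 1440 x^{2} + 1152 x - 384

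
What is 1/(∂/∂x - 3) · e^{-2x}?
- \frac{e^{- 2 x}}{5}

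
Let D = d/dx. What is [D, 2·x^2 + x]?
4 x + 1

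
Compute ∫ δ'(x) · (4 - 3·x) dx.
3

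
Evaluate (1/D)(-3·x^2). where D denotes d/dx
- x^{3}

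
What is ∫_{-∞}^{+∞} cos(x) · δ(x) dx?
1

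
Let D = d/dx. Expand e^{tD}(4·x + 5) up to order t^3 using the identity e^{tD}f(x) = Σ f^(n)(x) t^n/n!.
4 t + 4 x + 5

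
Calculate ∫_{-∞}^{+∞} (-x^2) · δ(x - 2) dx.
-4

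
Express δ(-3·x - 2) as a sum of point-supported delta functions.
\frac{\delta(x + 2/3)}{3}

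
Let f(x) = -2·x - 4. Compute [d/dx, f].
-2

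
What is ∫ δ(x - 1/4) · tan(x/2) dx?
\tan{\left(\frac{1}{8} \right)}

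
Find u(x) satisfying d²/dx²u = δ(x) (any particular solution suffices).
\frac{|x|}{2}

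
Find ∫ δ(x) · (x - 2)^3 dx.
-8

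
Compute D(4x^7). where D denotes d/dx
28 x^{6}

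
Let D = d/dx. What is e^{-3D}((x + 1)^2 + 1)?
x^{2} - 4 x + 5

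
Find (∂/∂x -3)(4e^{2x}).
- 4 e^{2 x}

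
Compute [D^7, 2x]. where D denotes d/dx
14D^{6}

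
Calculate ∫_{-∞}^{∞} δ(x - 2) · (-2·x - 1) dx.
-5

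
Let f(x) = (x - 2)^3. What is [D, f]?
3 \left(x - 2\right)^{2}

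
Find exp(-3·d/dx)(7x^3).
7 x^{3} - 63 x^{2} + 189 x - 189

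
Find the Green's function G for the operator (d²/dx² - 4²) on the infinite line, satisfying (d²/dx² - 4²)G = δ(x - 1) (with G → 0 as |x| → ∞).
-\frac{e^{-4|x - 1|}}{8}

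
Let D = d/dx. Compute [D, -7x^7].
- 49 x^{6}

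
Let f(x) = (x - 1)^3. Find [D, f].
3 \left(x - 1\right)^{2}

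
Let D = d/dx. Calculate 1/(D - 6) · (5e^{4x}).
- \frac{5 e^{4 x}}{2}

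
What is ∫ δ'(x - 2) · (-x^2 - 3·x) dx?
7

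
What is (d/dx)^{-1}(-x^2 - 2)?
- \frac{x^{3}}{3} - 2 x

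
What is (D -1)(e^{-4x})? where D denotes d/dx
- 5 e^{- 4 x}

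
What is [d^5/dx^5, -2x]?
-10\frac{d^{4}}{dx^{4}}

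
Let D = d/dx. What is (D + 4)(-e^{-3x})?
- e^{- 3 x}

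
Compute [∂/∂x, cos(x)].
- \sin{\left(x \right)}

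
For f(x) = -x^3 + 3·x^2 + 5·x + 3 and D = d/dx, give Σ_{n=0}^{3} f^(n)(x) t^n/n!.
- t^{3} + 3 t^{2} \left(1 - x\right) + t \left(- 3 x^{2} + 6 x + 5\right) - x^{3} + 3 x^{2} + 5 x + 3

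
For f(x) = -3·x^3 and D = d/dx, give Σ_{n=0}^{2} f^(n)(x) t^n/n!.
3 x \left(- 3 t^{2} - 3 t x - x^{2}\right)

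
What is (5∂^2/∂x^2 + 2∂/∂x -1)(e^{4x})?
87 e^{4 x}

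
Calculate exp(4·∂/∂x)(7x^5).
7 x^{5} + 140 x^{4} + 1120 x^{3} + 4480 x^{2} + 8960 x + 7168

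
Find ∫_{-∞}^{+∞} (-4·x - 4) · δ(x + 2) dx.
4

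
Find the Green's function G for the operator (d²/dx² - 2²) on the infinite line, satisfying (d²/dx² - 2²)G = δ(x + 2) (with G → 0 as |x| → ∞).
-\frac{e^{-2|x + 2|}}{4}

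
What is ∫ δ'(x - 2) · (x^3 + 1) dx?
-12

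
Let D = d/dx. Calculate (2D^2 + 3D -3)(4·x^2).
- 12 x^{2} + 24 x + 16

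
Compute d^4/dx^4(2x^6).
720 x^{2}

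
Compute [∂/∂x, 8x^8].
64 x^{7}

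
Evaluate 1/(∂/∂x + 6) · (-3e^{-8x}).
\frac{3 e^{- 8 x}}{2}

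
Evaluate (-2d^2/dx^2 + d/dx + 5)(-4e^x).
- 16 e^{x}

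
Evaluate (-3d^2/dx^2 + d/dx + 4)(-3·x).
- 12 x - 3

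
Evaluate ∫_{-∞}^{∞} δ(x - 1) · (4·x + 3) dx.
7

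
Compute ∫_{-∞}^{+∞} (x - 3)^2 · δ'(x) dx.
6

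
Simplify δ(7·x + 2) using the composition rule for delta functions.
\frac{\delta(x + 2/7)}{7}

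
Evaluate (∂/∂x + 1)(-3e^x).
- 6 e^{x}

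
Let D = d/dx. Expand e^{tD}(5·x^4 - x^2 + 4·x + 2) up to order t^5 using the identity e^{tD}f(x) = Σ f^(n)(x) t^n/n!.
5 t^{4} + 20 t^{3} x + t^{2} \left(30 x^{2} - 1\right) + 2 t \left(10 x^{3} - x + 2\right) + 5 x^{4} - x^{2} + 4 x + 2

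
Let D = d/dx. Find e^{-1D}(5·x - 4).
5 x - 9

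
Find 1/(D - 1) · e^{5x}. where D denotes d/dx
\frac{e^{5 x}}{4}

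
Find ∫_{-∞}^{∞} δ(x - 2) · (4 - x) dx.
2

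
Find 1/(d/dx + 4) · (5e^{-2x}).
\frac{5 e^{- 2 x}}{2}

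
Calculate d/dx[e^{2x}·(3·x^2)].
6 x \left(x + 1\right) e^{2 x}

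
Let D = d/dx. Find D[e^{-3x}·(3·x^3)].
9 x^{2} \left(1 - x\right) e^{- 3 x}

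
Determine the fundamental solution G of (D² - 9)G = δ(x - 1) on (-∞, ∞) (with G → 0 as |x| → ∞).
-\frac{e^{-3|x - 1|}}{6}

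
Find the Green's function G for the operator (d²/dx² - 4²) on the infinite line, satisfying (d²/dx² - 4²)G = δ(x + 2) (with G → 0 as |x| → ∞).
-\frac{e^{-4|x + 2|}}{8}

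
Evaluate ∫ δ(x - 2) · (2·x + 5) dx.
9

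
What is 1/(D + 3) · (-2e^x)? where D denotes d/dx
- \frac{e^{x}}{2}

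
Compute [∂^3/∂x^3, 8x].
24\frac{d^{2}}{dx^{2}}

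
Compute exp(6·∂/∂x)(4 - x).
- x - 2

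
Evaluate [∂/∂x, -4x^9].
- 36 x^{8}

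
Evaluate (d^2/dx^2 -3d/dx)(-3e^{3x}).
0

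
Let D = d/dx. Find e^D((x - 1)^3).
x^{3}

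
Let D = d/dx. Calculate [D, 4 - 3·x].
-3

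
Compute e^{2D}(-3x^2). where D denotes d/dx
- 3 x^{2} - 12 x - 12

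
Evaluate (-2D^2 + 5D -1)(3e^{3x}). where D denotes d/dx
- 12 e^{3 x}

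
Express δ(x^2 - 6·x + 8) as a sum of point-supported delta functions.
\frac{\delta(x - 4) + \delta(x - 2)}{2}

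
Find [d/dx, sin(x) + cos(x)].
- \sin{\left(x \right)} + \cos{\left(x \right)}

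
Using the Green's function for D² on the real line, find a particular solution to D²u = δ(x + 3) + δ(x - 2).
\frac{|x + 3|}{2} + \frac{|x - 2|}{2}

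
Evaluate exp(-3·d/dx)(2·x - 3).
2 x - 9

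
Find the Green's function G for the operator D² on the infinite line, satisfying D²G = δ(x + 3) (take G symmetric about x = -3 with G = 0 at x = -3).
\frac{|x + 3|}{2}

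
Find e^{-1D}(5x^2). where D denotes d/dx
5 x^{2} - 10 x + 5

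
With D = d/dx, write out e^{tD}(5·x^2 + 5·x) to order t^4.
5 t^{2} + 5 t \left(2 x + 1\right) + 5 x^{2} + 5 x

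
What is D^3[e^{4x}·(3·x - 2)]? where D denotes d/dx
\left(192 x + 16\right) e^{4 x}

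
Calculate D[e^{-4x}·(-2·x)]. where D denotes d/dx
2 \left(4 x - 1\right) e^{- 4 x}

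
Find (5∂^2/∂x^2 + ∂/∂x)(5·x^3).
15 x \left(x + 10\right)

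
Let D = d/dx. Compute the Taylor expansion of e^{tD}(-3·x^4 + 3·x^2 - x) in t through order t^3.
- 12 t^{3} x - t^{2} \left(18 x^{2} - 3\right) - t \left(12 x^{3} - 6 x + 1\right) - 3 x^{4} + 3 x^{2} - x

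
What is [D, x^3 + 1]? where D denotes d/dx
3 x^{2}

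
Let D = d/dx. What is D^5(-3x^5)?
-360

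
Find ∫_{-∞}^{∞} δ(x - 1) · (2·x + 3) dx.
5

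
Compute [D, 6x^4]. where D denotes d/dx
24 x^{3}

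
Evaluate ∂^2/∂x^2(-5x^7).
- 210 x^{5}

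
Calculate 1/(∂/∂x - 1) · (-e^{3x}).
- \frac{e^{3 x}}{2}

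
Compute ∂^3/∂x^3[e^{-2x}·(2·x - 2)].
8 \left(5 - 2 x\right) e^{- 2 x}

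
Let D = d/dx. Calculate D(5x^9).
45 x^{8}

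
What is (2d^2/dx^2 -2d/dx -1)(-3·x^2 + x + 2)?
3 x^{2} + 11 x - 16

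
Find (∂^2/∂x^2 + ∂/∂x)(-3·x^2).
- 6 x - 6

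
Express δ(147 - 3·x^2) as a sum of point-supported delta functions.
\frac{\delta(x - 7) + \delta(x + 7)}{42}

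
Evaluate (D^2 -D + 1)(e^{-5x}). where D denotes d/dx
31 e^{- 5 x}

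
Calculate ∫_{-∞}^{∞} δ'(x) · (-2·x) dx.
2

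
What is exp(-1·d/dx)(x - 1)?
x - 2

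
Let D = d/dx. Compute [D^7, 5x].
35D^{6}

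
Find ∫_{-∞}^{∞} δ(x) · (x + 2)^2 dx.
4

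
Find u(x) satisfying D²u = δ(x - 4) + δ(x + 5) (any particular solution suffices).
\frac{|x - 4|}{2} + \frac{|x + 5|}{2}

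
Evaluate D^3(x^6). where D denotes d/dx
120 x^{3}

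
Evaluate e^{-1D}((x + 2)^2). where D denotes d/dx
x^{2} + 2 x + 1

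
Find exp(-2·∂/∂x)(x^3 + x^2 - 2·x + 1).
x^{3} - 5 x^{2} + 6 x + 1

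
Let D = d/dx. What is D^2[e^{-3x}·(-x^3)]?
3 x \left(- 3 x^{2} + 6 x - 2\right) e^{- 3 x}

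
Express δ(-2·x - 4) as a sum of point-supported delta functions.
\frac{\delta(x + 2)}{2}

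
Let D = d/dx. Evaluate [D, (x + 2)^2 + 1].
2 x + 4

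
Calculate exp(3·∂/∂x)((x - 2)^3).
x^{3} + 3 x^{2} + 3 x + 1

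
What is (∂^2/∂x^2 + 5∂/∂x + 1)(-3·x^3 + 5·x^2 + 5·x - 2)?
- 3 x^{3} - 40 x^{2} + 37 x + 33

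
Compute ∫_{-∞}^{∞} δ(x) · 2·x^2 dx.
0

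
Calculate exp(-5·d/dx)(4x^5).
4 x^{5} - 100 x^{4} + 1000 x^{3} - 5000 x^{2} + 12500 x - 12500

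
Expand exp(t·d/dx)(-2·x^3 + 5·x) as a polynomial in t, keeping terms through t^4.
- 2 t^{3} - 6 t^{2} x - t \left(6 x^{2} - 5\right) - 2 x^{3} + 5 x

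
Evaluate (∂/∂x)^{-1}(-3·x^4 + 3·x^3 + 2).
- \frac{3 x^{5}}{5} + \frac{3 x^{4}}{4} + 2 x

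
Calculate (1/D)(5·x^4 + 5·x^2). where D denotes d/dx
x^{5} + \frac{5 x^{3}}{3}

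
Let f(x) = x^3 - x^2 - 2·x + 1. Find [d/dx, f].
3 x^{2} - 2 x - 2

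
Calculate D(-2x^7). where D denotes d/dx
- 14 x^{6}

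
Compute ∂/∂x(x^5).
5 x^{4}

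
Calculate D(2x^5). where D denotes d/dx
10 x^{4}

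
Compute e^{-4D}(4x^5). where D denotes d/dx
4 x^{5} - 80 x^{4} + 640 x^{3} - 2560 x^{2} + 5120 x - 4096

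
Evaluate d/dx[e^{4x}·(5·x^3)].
x^{2} \left(20 x + 15\right) e^{4 x}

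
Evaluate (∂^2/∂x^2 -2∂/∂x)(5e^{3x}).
15 e^{3 x}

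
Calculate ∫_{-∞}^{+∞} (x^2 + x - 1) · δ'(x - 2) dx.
-5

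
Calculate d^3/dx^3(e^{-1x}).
- e^{- x}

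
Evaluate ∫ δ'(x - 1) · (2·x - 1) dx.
-2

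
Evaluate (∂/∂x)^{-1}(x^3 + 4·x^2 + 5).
\frac{x^{4}}{4} + \frac{4 x^{3}}{3} + 5 x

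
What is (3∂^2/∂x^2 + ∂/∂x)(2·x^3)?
6 x \left(x + 6\right)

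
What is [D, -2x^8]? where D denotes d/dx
- 16 x^{7}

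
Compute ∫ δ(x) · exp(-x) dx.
1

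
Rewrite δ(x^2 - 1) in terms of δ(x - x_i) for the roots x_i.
\frac{\delta(x - 1) + \delta(x + 1)}{2}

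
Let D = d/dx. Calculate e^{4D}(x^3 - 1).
x^{3} + 12 x^{2} + 48 x + 63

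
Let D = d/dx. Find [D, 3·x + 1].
3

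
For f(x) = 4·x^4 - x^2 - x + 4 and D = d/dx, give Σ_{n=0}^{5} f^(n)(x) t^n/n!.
4 t^{4} + 16 t^{3} x + t^{2} \left(24 x^{2} - 1\right) - t \left(- 16 x^{3} + 2 x + 1\right) + 4 x^{4} - x^{2} - x + 4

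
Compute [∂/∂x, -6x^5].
- 30 x^{4}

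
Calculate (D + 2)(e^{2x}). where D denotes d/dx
4 e^{2 x}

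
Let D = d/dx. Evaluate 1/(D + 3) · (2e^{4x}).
\frac{2 e^{4 x}}{7}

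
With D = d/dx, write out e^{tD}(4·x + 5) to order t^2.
4 t + 4 x + 5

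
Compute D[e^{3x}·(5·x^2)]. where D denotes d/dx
5 x \left(3 x + 2\right) e^{3 x}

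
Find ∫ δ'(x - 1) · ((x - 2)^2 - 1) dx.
2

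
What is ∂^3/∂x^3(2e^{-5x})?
- 250 e^{- 5 x}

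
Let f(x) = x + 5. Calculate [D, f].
1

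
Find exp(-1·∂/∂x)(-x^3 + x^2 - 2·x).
- x^{3} + 4 x^{2} - 7 x + 4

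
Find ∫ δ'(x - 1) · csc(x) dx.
\cot{\left(1 \right)} \csc{\left(1 \right)}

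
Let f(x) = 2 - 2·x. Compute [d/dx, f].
-2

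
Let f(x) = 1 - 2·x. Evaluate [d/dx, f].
-2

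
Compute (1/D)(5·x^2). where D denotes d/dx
\frac{5 x^{3}}{3}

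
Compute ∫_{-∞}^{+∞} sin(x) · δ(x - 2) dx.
\sin{\left(2 \right)}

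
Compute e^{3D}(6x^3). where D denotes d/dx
6 x^{3} + 54 x^{2} + 162 x + 162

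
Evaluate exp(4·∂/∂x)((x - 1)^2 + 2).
x^{2} + 6 x + 11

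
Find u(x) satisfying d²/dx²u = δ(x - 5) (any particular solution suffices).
\frac{|x - 5|}{2}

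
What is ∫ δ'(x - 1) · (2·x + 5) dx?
-2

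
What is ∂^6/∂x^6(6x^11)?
1995840 x^{5}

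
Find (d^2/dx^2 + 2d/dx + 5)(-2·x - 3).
- 10 x - 19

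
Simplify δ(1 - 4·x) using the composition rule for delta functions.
\frac{\delta(x - 1/4)}{4}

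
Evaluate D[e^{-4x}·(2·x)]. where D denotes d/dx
2 \left(1 - 4 x\right) e^{- 4 x}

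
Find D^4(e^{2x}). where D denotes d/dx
16 e^{2 x}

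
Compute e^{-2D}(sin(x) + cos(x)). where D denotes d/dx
\sqrt{2} \cos{\left(- x + \frac{\pi}{4} + 2 \right)}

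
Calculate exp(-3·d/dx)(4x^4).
4 x^{4} - 48 x^{3} + 216 x^{2} - 432 x + 324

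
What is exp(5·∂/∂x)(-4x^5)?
- 4 x^{5} - 100 x^{4} - 1000 x^{3} - 5000 x^{2} - 12500 x - 12500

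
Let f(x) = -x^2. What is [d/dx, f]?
- 2 x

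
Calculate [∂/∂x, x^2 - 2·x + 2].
2 x - 2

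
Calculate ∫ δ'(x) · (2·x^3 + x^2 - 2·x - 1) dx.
2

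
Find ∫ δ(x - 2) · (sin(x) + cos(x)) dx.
\cos{\left(2 \right)} + \sin{\left(2 \right)}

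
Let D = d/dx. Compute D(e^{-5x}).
- 5 e^{- 5 x}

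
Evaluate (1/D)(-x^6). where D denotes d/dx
- \frac{x^{7}}{7}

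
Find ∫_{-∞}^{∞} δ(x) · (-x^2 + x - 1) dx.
-1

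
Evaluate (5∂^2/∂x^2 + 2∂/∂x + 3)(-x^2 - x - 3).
- 3 x^{2} - 7 x - 21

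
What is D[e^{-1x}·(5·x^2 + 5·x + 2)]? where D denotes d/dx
\left(- 5 x^{2} + 5 x + 3\right) e^{- x}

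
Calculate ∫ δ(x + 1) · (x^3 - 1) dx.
-2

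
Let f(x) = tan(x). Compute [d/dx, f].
\frac{1}{\cos^{2}{\left(x \right)}}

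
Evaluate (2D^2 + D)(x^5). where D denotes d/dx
5 x^{3} \left(x + 8\right)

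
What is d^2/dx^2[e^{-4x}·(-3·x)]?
24 \left(1 - 2 x\right) e^{- 4 x}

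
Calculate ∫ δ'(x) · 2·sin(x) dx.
-2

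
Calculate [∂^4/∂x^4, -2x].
-8\frac{d^{3}}{dx^{3}}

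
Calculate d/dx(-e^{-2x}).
2 e^{- 2 x}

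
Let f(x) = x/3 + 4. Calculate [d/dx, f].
\frac{1}{3}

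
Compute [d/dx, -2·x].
-2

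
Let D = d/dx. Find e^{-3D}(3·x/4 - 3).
\frac{3 x}{4} - \frac{21}{4}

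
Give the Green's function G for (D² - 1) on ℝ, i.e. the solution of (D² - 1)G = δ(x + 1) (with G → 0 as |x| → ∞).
-\frac{e^{-|x + 1|}}{2}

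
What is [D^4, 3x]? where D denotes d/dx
12D^{3}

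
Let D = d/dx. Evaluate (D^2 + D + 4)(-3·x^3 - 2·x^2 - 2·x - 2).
- 12 x^{3} - 17 x^{2} - 30 x - 14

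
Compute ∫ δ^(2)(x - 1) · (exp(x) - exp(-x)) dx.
2 \sinh{\left(1 \right)}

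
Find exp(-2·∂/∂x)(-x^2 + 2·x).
- x^{2} + 6 x - 8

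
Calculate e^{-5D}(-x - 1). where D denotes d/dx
4 - x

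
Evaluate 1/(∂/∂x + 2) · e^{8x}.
\frac{e^{8 x}}{10}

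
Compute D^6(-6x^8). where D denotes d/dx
- 120960 x^{2}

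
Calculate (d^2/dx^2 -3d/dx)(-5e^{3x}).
0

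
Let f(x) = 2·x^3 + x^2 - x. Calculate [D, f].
6 x^{2} + 2 x - 1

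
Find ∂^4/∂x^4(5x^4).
120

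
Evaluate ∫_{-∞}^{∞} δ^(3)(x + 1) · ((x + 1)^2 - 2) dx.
0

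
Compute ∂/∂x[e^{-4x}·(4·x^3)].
x^{2} \left(12 - 16 x\right) e^{- 4 x}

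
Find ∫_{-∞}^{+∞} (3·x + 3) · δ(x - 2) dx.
9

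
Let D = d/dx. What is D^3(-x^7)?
- 210 x^{4}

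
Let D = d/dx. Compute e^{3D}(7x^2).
7 x^{2} + 42 x + 63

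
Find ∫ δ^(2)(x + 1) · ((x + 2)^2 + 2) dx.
2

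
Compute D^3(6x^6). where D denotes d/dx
720 x^{3}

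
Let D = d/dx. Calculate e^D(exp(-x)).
e^{- x - 1}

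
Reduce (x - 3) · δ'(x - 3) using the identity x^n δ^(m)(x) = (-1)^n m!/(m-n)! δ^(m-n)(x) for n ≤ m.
-\delta(x - 3)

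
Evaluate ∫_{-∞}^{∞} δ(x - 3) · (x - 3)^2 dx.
0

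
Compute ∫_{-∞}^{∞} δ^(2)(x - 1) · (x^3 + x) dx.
6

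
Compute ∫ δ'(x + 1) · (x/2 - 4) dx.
- \frac{1}{2}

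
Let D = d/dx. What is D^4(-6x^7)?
- 5040 x^{3}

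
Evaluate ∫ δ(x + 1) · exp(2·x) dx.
e^{-2}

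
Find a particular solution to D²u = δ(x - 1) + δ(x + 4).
\frac{|x - 1|}{2} + \frac{|x + 4|}{2}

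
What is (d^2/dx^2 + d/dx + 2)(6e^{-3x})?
48 e^{- 3 x}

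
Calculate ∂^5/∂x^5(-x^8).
- 6720 x^{3}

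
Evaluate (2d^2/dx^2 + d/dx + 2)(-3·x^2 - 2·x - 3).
- 6 x^{2} - 10 x - 20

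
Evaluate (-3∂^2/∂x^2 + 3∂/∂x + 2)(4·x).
8 x + 12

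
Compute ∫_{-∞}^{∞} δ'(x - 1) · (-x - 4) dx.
1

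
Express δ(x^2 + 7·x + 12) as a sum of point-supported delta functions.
\frac{\delta(x + 4) + \delta(x + 3)}{1}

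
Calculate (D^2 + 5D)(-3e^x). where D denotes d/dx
- 18 e^{x}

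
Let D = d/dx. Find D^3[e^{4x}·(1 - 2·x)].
\left(- 128 x - 32\right) e^{4 x}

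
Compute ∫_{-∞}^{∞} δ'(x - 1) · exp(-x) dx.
e^{-1}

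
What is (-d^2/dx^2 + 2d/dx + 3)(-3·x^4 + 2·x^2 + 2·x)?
x \left(- 9 x^{3} - 24 x^{2} + 42 x + 14\right)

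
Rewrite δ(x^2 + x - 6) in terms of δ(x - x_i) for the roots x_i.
\frac{\delta(x + 3) + \delta(x - 2)}{5}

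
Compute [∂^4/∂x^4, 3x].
12\frac{d^{3}}{dx^{3}}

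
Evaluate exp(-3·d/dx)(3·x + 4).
3 x - 5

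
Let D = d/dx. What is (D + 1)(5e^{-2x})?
- 5 e^{- 2 x}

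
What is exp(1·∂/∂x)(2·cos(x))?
2 \cos{\left(x + 1 \right)}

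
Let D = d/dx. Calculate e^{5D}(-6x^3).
- 6 x^{3} - 90 x^{2} - 450 x - 750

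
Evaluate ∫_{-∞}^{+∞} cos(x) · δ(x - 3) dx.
\cos{\left(3 \right)}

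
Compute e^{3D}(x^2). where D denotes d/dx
x^{2} + 6 x + 9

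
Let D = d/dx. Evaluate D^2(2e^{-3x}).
18 e^{- 3 x}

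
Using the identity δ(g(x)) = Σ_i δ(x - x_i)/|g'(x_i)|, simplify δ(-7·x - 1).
\frac{\delta(x + 1/7)}{7}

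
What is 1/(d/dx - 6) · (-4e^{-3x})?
\frac{4 e^{- 3 x}}{9}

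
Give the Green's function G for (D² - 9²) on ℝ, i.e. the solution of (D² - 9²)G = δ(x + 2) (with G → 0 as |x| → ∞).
-\frac{e^{-9|x + 2|}}{18}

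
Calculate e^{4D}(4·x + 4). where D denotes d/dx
4 x + 20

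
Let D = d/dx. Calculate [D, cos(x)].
- \sin{\left(x \right)}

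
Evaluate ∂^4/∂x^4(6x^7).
5040 x^{3}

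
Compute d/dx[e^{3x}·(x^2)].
x \left(3 x + 2\right) e^{3 x}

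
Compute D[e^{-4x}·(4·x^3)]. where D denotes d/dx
x^{2} \left(12 - 16 x\right) e^{- 4 x}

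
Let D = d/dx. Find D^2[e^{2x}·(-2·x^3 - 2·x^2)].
\left(- 8 x^{3} - 32 x^{2} - 28 x - 4\right) e^{2 x}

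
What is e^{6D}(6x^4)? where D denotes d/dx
6 x^{4} + 144 x^{3} + 1296 x^{2} + 5184 x + 7776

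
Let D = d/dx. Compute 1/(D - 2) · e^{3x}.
e^{3 x}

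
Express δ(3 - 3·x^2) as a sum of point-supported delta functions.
\frac{\delta(x - 1) + \delta(x + 1)}{6}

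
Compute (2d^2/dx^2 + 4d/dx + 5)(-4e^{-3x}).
- 44 e^{- 3 x}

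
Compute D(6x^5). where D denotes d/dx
30 x^{4}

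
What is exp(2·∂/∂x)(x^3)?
x^{3} + 6 x^{2} + 12 x + 8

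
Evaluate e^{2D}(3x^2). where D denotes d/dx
3 x^{2} + 12 x + 12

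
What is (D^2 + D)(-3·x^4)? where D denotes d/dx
12 x^{2} \left(- x - 3\right)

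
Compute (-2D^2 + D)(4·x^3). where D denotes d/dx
12 x \left(x - 4\right)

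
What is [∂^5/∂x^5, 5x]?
25\frac{d^{4}}{dx^{4}}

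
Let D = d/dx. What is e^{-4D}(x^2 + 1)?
x^{2} - 8 x + 17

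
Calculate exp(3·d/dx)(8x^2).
8 x^{2} + 48 x + 72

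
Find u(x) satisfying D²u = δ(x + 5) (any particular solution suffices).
\frac{|x + 5|}{2}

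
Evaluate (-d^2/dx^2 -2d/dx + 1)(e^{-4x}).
- 7 e^{- 4 x}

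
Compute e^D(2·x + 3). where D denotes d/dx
2 x + 5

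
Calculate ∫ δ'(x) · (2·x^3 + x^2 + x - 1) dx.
-1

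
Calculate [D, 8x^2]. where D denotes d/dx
16 x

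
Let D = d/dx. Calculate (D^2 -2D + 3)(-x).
2 - 3 x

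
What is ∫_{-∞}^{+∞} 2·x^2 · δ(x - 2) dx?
8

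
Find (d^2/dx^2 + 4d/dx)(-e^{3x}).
- 21 e^{3 x}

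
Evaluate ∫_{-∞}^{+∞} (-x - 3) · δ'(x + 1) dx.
1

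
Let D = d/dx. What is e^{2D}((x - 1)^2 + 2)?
x^{2} + 2 x + 3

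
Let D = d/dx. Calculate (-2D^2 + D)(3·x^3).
9 x \left(x - 4\right)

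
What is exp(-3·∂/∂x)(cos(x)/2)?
\frac{\cos{\left(x - 3 \right)}}{2}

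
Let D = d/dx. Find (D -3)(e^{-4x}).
- 7 e^{- 4 x}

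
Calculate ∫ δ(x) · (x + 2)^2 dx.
4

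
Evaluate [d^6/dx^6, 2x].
12\frac{d^{5}}{dx^{5}}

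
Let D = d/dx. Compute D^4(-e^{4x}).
- 256 e^{4 x}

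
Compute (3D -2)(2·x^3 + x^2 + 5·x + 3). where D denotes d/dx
- 4 x^{3} + 16 x^{2} - 4 x + 9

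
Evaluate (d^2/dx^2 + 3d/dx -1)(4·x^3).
4 x \left(- x^{2} + 9 x + 6\right)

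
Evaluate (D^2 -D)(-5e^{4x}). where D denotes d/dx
- 60 e^{4 x}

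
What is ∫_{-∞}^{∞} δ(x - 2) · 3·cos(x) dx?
3 \cos{\left(2 \right)}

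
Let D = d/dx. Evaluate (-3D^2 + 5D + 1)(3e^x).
9 e^{x}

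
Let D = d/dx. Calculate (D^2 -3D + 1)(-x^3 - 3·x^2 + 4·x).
- x^{3} + 6 x^{2} + 16 x - 18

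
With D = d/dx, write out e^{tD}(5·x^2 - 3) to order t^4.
5 t^{2} + 10 t x + 5 x^{2} - 3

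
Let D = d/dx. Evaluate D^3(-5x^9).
- 2520 x^{6}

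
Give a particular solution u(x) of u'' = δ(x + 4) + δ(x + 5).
\frac{|x + 4|}{2} + \frac{|x + 5|}{2}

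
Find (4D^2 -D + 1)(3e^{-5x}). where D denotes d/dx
318 e^{- 5 x}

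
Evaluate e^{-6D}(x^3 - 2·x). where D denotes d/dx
x^{3} - 18 x^{2} + 106 x - 204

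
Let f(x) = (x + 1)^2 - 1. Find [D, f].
2 x + 2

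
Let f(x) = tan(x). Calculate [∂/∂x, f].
\frac{1}{\cos^{2}{\left(x \right)}}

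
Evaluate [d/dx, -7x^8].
- 56 x^{7}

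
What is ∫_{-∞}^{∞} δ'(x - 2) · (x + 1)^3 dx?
-27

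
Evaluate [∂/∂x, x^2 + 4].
2 x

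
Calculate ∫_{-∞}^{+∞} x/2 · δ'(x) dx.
- \frac{1}{2}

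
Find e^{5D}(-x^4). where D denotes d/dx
- x^{4} - 20 x^{3} - 150 x^{2} - 500 x - 625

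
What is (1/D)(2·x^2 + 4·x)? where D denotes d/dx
\frac{2 x^{3}}{3} + 2 x^{2}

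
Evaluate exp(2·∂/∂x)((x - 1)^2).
x^{2} + 2 x + 1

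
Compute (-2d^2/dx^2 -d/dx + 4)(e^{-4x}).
- 24 e^{- 4 x}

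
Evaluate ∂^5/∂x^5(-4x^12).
- 380160 x^{7}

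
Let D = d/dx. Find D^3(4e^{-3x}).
- 108 e^{- 3 x}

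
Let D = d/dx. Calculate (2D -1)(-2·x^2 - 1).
2 x^{2} - 8 x + 1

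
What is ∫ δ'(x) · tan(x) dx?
-1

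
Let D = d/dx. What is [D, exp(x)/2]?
\frac{e^{x}}{2}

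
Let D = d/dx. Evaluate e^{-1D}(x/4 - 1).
\frac{x}{4} - \frac{5}{4}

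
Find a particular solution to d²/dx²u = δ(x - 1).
\frac{|x - 1|}{2}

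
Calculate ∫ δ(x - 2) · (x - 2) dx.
0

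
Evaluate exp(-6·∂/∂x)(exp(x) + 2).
e^{x - 6} + 2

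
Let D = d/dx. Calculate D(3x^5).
15 x^{4}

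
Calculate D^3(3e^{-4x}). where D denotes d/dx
- 192 e^{- 4 x}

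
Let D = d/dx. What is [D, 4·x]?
4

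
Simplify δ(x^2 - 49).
\frac{\delta(x - 7) + \delta(x + 7)}{14}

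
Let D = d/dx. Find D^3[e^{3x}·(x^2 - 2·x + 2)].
\left(27 x^{2} + 18\right) e^{3 x}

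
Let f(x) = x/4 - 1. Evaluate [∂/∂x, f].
\frac{1}{4}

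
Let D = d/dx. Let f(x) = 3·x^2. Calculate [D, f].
6 x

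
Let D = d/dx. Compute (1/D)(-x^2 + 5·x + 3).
- \frac{x^{3}}{3} + \frac{5 x^{2}}{2} + 3 x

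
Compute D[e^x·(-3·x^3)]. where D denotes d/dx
3 x^{2} \left(- x - 3\right) e^{x}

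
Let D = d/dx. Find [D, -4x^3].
- 12 x^{2}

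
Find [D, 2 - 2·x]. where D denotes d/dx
-2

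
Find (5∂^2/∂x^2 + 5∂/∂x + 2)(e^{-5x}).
102 e^{- 5 x}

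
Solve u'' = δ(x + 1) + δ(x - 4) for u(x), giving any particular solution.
\frac{|x + 1|}{2} + \frac{|x - 4|}{2}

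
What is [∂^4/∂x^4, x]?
4\frac{d^{3}}{dx^{3}}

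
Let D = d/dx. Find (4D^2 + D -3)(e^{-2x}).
11 e^{- 2 x}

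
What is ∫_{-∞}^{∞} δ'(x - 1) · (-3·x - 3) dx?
3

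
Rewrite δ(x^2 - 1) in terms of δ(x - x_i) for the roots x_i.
\frac{\delta(x + 1) + \delta(x - 1)}{2}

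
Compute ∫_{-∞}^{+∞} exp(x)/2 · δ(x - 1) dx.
\frac{e}{2}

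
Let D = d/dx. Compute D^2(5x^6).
150 x^{4}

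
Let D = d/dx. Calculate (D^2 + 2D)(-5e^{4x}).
- 120 e^{4 x}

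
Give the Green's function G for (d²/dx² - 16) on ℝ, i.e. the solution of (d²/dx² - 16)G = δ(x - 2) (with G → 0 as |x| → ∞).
-\frac{e^{-4|x - 2|}}{8}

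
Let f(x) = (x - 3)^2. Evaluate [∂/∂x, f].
2 x - 6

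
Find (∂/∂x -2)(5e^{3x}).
5 e^{3 x}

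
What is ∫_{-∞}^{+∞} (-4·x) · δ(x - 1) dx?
-4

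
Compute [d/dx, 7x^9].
63 x^{8}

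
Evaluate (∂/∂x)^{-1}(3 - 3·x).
- \frac{3 x^{2}}{2} + 3 x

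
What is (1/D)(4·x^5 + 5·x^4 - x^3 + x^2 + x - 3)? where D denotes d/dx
\frac{2 x^{6}}{3} + x^{5} - \frac{x^{4}}{4} + \frac{x^{3}}{3} + \frac{x^{2}}{2} - 3 x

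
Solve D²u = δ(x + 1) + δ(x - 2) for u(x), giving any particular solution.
\frac{|x + 1|}{2} + \frac{|x - 2|}{2}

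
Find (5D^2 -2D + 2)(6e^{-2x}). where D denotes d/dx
156 e^{- 2 x}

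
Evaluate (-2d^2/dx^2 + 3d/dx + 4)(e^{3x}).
- 5 e^{3 x}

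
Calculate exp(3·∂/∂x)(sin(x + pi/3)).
\sin{\left(x + \frac{\pi}{3} + 3 \right)}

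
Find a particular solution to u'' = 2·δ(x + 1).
|x + 1|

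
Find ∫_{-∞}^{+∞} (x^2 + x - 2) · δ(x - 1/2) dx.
- \frac{5}{4}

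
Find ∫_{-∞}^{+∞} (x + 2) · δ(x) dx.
2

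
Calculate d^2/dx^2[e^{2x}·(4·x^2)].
\left(16 x^{2} + 32 x + 8\right) e^{2 x}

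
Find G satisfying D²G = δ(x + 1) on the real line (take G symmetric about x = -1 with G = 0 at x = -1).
\frac{|x + 1|}{2}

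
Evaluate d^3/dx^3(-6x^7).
- 1260 x^{4}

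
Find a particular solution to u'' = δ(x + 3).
\frac{|x + 3|}{2}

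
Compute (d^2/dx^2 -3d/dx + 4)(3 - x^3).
- 4 x^{3} + 9 x^{2} - 6 x + 12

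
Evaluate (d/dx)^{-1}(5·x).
\frac{5 x^{2}}{2}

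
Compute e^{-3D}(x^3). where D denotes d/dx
x^{3} - 9 x^{2} + 27 x - 27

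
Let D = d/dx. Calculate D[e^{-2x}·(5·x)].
5 \left(1 - 2 x\right) e^{- 2 x}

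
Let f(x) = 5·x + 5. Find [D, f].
5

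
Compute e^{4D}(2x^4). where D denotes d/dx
2 x^{4} + 32 x^{3} + 192 x^{2} + 512 x + 512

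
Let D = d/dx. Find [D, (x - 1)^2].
2 x - 2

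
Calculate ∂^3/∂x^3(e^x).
e^{x}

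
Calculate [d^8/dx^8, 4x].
32\frac{d^{7}}{dx^{7}}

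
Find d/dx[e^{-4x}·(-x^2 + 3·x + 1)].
\left(4 x^{2} - 14 x - 1\right) e^{- 4 x}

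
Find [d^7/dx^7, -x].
-7\frac{d^{6}}{dx^{6}}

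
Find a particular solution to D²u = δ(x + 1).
\frac{|x + 1|}{2}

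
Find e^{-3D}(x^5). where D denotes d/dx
x^{5} - 15 x^{4} + 90 x^{3} - 270 x^{2} + 405 x - 243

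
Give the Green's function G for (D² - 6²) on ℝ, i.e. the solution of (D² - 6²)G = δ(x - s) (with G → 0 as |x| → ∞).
-\frac{e^{-6|x-s|}}{12}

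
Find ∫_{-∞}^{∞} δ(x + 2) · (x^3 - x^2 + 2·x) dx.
-16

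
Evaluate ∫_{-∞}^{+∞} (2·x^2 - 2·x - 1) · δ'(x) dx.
2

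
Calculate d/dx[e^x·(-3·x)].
3 \left(- x - 1\right) e^{x}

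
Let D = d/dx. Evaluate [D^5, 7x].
35D^{4}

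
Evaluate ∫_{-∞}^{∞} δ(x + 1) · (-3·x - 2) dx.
1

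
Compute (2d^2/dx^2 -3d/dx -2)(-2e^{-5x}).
- 126 e^{- 5 x}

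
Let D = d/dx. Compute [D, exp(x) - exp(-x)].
2 \cosh{\left(x \right)}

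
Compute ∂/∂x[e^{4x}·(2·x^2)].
4 x \left(2 x + 1\right) e^{4 x}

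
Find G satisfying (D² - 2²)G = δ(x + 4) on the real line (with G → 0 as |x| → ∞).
-\frac{e^{-2|x + 4|}}{4}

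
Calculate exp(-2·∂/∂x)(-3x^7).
- 3 x^{7} + 42 x^{6} - 252 x^{5} + 840 x^{4} - 1680 x^{3} + 2016 x^{2} - 1344 x + 384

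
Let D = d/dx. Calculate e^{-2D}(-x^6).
- x^{6} + 12 x^{5} - 60 x^{4} + 160 x^{3} - 240 x^{2} + 192 x - 64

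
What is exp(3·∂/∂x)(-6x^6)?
- 6 x^{6} - 108 x^{5} - 810 x^{4} - 3240 x^{3} - 7290 x^{2} - 8748 x - 4374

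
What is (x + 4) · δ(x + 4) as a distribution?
0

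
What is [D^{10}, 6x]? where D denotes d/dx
60D^{9}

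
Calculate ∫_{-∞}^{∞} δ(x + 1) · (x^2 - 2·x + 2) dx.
5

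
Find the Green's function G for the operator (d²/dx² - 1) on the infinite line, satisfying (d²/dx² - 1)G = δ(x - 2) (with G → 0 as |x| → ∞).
-\frac{e^{-|x - 2|}}{2}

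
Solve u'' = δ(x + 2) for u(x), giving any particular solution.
\frac{|x + 2|}{2}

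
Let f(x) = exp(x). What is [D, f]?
e^{x}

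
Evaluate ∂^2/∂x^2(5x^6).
150 x^{4}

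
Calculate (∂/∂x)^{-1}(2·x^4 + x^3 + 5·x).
\frac{2 x^{5}}{5} + \frac{x^{4}}{4} + \frac{5 x^{2}}{2}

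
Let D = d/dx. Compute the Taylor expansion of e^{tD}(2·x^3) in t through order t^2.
2 x \left(3 t^{2} + 3 t x + x^{2}\right)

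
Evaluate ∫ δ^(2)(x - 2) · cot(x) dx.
\frac{2 \cot{\left(2 \right)}}{\sin^{2}{\left(2 \right)}}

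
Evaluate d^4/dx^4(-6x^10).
- 30240 x^{6}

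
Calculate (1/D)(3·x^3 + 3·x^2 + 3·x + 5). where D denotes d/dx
\frac{3 x^{4}}{4} + x^{3} + \frac{3 x^{2}}{2} + 5 x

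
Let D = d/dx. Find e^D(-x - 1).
- x - 2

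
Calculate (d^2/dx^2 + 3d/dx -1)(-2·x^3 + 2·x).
2 x^{3} - 18 x^{2} - 14 x + 6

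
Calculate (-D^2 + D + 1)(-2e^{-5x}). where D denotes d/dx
58 e^{- 5 x}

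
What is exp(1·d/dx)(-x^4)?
- x^{4} - 4 x^{3} - 6 x^{2} - 4 x - 1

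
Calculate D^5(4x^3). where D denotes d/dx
0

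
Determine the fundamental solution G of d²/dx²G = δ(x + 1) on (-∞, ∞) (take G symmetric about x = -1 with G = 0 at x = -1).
\frac{|x + 1|}{2}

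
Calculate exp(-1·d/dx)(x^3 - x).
x \left(x^{2} - 3 x + 2\right)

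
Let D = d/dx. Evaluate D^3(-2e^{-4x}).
128 e^{- 4 x}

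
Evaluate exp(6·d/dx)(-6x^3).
- 6 x^{3} - 108 x^{2} - 648 x - 1296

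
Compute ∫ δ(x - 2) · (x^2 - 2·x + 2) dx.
2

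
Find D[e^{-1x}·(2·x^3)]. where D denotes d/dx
2 x^{2} \left(3 - x\right) e^{- x}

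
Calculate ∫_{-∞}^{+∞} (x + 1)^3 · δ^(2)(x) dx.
6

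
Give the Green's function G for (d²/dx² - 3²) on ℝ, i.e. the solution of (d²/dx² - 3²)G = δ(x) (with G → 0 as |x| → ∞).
-\frac{e^{-3|x|}}{6}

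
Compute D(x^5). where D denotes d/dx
5 x^{4}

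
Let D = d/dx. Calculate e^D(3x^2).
3 x^{2} + 6 x + 3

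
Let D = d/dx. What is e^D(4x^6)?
4 x^{6} + 24 x^{5} + 60 x^{4} + 80 x^{3} + 60 x^{2} + 24 x + 4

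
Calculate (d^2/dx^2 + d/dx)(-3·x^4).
12 x^{2} \left(- x - 3\right)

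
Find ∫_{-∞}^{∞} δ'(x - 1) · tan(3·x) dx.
- \frac{3}{\cos^{2}{\left(3 \right)}}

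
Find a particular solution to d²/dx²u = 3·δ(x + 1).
\frac{3|x + 1|}{2}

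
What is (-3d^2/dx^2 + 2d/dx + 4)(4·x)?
16 x + 8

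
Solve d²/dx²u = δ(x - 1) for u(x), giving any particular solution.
\frac{|x - 1|}{2}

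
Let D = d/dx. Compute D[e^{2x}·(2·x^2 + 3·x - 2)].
\left(4 x^{2} + 10 x - 1\right) e^{2 x}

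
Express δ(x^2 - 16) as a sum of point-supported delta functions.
\frac{\delta(x - 4) + \delta(x + 4)}{8}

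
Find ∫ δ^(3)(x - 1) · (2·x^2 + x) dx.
0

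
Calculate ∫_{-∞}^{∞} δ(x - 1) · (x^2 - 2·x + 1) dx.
0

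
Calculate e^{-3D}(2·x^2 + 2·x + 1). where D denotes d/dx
2 x^{2} - 10 x + 13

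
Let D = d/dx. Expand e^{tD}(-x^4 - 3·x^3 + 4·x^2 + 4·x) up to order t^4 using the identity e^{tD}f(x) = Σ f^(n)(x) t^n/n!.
- t^{4} - t^{3} \left(4 x + 3\right) - t^{2} \left(6 x^{2} + 9 x - 4\right) - t \left(4 x^{3} + 9 x^{2} - 8 x - 4\right) - x^{4} - 3 x^{3} + 4 x^{2} + 4 x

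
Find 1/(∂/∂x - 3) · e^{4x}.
e^{4 x}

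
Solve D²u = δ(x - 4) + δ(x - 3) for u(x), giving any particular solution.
\frac{|x - 4|}{2} + \frac{|x - 3|}{2}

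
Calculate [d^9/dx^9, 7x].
63\frac{d^{8}}{dx^{8}}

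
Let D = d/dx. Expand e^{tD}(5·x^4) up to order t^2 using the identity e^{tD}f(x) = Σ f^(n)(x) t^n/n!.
5 x^{2} \left(6 t^{2} + 4 t x + x^{2}\right)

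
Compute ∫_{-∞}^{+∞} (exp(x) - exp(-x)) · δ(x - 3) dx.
2 \sinh{\left(3 \right)}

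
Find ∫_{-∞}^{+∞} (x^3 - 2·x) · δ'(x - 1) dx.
-1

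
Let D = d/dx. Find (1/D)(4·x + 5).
2 x^{2} + 5 x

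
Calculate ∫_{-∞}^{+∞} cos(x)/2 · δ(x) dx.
\frac{1}{2}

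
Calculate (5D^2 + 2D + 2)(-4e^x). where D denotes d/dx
- 36 e^{x}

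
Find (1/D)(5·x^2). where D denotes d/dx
\frac{5 x^{3}}{3}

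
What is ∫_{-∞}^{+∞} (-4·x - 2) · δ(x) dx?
-2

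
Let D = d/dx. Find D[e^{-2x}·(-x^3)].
x^{2} \left(2 x - 3\right) e^{- 2 x}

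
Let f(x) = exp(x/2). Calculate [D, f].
\frac{e^{\frac{x}{2}}}{2}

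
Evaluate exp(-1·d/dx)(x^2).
x^{2} - 2 x + 1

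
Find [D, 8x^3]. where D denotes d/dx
24 x^{2}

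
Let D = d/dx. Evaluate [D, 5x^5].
25 x^{4}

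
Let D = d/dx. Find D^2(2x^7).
84 x^{5}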